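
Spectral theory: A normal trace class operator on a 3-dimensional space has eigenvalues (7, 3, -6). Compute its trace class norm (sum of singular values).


For a normal operator, singular values equal |eigenvalues|.
Trace norm = sum |lambda_i| = 7 + 3 + 6
= 16

16


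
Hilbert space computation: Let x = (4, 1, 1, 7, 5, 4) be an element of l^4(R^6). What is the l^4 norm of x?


The l^4 norm = (sum |x_i|^4)^(1/4)
Sum of 4th powers = 256 + 1 + 1 + 2401 + 625 + 256 = 3540
||x||_4 = (3540)^(1/4) = 7.7135

7.7135


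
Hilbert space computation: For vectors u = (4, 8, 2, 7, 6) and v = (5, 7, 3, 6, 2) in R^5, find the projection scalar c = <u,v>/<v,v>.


Computing <u,v> = 4*5 + 8*7 + 2*3 + 7*6 + 6*2 = 136
Computing <v,v> = 5^2 + 7^2 + 3^2 + 6^2 + 2^2 = 123
Projection coefficient = 136/123 = 1.1057

1.1057


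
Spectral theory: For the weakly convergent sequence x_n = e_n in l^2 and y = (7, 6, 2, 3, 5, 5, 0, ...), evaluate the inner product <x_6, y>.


x_6 = e_6 is the standard basis vector with 1 in position 6.
<x_6, y> = y_6 = 5
As n -> infinity, <x_n, y> -> 0, confirming weak convergence of (x_n) to 0.

5


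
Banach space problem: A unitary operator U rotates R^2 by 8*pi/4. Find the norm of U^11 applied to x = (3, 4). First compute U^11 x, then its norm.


U is a rotation by theta = 8*pi/4
U^11 = rotation by 11*theta = 88*pi/4 = 0*pi/4 (mod 2*pi)
cos(0*pi/4) = 1.0000, sin(0*pi/4) = 0.0000
U^11 x = (1.0000 * 3 - 0.0000 * 4, 0.0000 * 3 + 1.0000 * 4)
= (3.0000, 4.0000)
||U^11 x|| = sqrt(3.0000^2 + 4.0000^2) = sqrt(25.0000) = 5.0000

5.0000


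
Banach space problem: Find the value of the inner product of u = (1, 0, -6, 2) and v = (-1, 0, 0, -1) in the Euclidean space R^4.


Computing the standard inner product <u, v> = sum u_i * v_i
= 1*-1 + 0*0 + -6*0 + 2*-1
= -1 + 0 + 0 + -2
= -3

-3


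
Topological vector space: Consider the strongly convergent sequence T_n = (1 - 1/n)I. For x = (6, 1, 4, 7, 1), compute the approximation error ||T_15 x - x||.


T_15 x - x = (1 - 1/15)x - x = -x/15
||x|| = sqrt(103) = 10.1489
||T_15 x - x|| = ||x||/15 = 10.1489/15 = 0.6766

0.6766


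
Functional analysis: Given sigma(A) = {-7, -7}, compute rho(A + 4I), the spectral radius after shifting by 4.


Spectrum of A + 4I = {-3, -3}
Spectral radius = max |lambda| over the shifted spectrum
= max(3, 3) = 3

3


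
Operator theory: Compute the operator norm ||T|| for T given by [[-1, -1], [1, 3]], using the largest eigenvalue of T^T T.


A^T A = [[2, 4], [4, 10]]
trace(A^T A) = 12, det(A^T A) = 4
discriminant = 12^2 - 4*4 = 128
Largest eigenvalue of A^T A = (trace + sqrt(disc))/2 = 11.6569
||T|| = sqrt(11.6569) = 3.4142

3.4142


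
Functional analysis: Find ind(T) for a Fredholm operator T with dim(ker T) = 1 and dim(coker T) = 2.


The Fredholm index is defined as ind(T) = dim(ker T) - dim(coker T)
= 1 - 2
= -1

-1


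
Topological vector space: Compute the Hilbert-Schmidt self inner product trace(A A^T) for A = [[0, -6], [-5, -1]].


trace(A * A^T) = sum of squares of all entries
= 0^2 + (-6)^2 + (-5)^2 + (-1)^2
= 0 + 36 + 25 + 1
= 62

62


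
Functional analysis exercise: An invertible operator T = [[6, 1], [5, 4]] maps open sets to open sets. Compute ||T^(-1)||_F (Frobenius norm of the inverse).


det(T) = 6*4 - 1*5 = 19
T^(-1) = (1/19) * [[4, -1], [-5, 6]] = [[0.2105, -0.0526], [-0.2632, 0.3158]]
||T^(-1)||_F^2 = 0.2105^2 + (-0.0526)^2 + (-0.2632)^2 + 0.3158^2 = 0.2161
||T^(-1)||_F = sqrt(0.2161) = 0.4648

0.4648


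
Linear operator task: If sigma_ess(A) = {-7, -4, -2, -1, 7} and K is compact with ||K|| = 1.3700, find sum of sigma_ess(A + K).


By Weyl's theorem, the essential spectrum is invariant under compact perturbations.
sigma_ess(A + K) = sigma_ess(A) = {-7, -4, -2, -1, 7}
Sum = -7 + -4 + -2 + -1 + 7 = -7

-7


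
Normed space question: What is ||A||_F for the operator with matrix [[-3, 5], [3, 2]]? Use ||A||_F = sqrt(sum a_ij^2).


||A||_F^2 = sum a_ij^2
= (-3)^2 + 5^2 + 3^2 + 2^2
= 9 + 25 + 9 + 4 = 47
||A||_F = sqrt(47) = 6.8557

6.8557


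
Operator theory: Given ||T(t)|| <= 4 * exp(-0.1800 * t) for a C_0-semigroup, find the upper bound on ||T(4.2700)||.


||T(4.2700)|| <= 4 * exp(-0.1800 * 4.2700)
= 4 * exp(-0.7686)
= 4 * 0.4637
= 1.8546

1.8546


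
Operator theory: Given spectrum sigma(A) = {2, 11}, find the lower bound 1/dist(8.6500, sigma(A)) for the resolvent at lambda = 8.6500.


dist(8.6500, {2, 11}) = min(|8.6500 - 2|, |8.6500 - 11|)
= min(6.6500, 2.3500) = 2.3500
Resolvent bound = 1/2.3500 = 0.4255

0.4255


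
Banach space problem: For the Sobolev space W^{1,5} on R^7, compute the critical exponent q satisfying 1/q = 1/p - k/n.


Using the Sobolev embedding formula: 1/q = 1/p - k/n
1/q = 1/5 - 1/7 = 2/35
q = 1/(2/35) = 35/2 = 17.5000

17.5000


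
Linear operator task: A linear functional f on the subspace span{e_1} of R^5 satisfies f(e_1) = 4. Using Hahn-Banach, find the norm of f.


The norm of f is given by ||f|| = sup_{||x||=1} |f(x)|.
On span{e_1}, ||e_1|| = 1, so ||f|| = |f(e_1)| / ||e_1||
= |4| / 1 = 4.0000

4.0000


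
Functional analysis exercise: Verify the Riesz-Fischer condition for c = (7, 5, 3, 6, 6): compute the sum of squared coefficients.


sum |c_n|^2 = 7^2 + 5^2 + 3^2 + 6^2 + 6^2
= 49 + 25 + 9 + 36 + 36
= 155

155


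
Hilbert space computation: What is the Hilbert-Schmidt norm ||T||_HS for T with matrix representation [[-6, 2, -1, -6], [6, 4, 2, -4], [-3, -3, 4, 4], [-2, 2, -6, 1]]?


The Hilbert-Schmidt norm is sqrt(sum of squares of all entries).
Sum of squares = (-6)^2 + 2^2 + (-1)^2 + (-6)^2 + 6^2 + 4^2 + 2^2 + (-4)^2 + (-3)^2 + (-3)^2 + 4^2 + 4^2 + (-2)^2 + 2^2 + (-6)^2 + 1^2
= 36 + 4 + 1 + 36 + 36 + 16 + 4 + 16 + 9 + 9 + 16 + 16 + 4 + 4 + 36 + 1 = 244
||T||_HS = sqrt(244) = 15.6205

15.6205


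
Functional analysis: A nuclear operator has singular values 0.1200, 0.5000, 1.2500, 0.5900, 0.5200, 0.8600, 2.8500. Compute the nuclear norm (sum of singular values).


The nuclear norm is the sum of all singular values.
||T||_1 = 0.1200 + 0.5000 + 1.2500 + 0.5900 + 0.5200 + 0.8600 + 2.8500
= 6.6900

6.6900


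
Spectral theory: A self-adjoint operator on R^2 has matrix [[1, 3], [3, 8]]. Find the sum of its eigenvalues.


For a self-adjoint (symmetric) matrix, the eigenvalues are real.
The sum of eigenvalues equals the trace of the matrix.
trace = 1 + 8 = 9

9


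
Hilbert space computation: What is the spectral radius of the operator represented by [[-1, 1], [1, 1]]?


For a 2x2 matrix, eigenvalues satisfy lambda^2 - (trace)*lambda + det = 0
trace = -1 + 1 = 0
det = -1*1 - 1*1 = -2
discriminant = 0^2 - 4*(-2) = 8
spectral radius = max |eigenvalue| = 1.4142

1.4142


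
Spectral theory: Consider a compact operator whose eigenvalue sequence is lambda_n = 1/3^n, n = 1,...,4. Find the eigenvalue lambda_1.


The eigenvalue formula gives lambda_1 = 1/3^1
= 1/3
= 0.3333

0.3333


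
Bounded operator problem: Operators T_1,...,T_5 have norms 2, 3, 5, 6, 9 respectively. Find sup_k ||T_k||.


By the Uniform Boundedness Principle, the supremum of norms is finite.
sup_k ||T_k|| = max(2, 3, 5, 6, 9) = 9

9


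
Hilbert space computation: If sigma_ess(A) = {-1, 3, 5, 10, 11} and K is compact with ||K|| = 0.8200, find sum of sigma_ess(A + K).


By Weyl's theorem, the essential spectrum is invariant under compact perturbations.
sigma_ess(A + K) = sigma_ess(A) = {-1, 3, 5, 10, 11}
Sum = -1 + 3 + 5 + 10 + 11 = 28

28


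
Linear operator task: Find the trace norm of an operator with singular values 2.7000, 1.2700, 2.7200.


The nuclear norm is the sum of all singular values.
||T||_1 = 2.7000 + 1.2700 + 2.7200
= 6.6900

6.6900


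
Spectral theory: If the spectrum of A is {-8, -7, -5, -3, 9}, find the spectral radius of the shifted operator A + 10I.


Spectrum of A + 10I = {2, 3, 5, 7, 19}
Spectral radius = max |lambda| over the shifted spectrum
= max(2, 3, 5, 7, 19) = 19

19


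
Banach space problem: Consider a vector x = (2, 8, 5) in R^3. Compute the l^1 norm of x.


The l^1 norm equals the sum of absolute values of all components.
||x||_1 = 2 + 8 + 5
= 15

15.0000


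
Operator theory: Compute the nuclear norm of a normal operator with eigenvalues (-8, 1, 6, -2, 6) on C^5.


For a normal operator, singular values equal |eigenvalues|.
Trace norm = sum |lambda_i| = 8 + 1 + 6 + 2 + 6
= 23

23


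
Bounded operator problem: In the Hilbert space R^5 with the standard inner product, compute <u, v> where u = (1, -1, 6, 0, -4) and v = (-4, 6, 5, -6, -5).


Computing the standard inner product <u, v> = sum u_i * v_i
= 1*-4 + -1*6 + 6*5 + 0*-6 + -4*-5
= -4 + -6 + 30 + 0 + 20
= 40

40


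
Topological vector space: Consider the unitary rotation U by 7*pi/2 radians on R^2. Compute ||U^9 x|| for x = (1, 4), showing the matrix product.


U is a rotation by theta = 7*pi/2
U^9 = rotation by 9*theta = 63*pi/2 = 3*pi/2 (mod 2*pi)
cos(3*pi/2) = 0.0000, sin(3*pi/2) = -1.0000
U^9 x = (0.0000 * 1 - -1.0000 * 4, -1.0000 * 1 + 0.0000 * 4)
= (4.0000, -1.0000)
||U^9 x|| = sqrt(4.0000^2 + (-1.0000)^2) = sqrt(17.0000) = 4.1231

4.1231


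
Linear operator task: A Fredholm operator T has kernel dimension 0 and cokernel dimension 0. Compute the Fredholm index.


The Fredholm index is defined as ind(T) = dim(ker T) - dim(coker T)
= 0 - 0
= 0

0


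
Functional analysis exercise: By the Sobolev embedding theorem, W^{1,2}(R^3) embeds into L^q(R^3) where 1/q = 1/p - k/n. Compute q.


Using the Sobolev embedding formula: 1/q = 1/p - k/n
1/q = 1/2 - 1/3 = 1/6
q = 1/(1/6) = 6

6.0000


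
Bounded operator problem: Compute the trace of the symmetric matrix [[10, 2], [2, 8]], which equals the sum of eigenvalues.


For a self-adjoint (symmetric) matrix, the eigenvalues are real.
The sum of eigenvalues equals the trace of the matrix.
trace = 10 + 8 = 18

18


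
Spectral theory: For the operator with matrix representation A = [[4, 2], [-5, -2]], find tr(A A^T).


trace(A * A^T) = sum of squares of all entries
= 4^2 + 2^2 + (-5)^2 + (-2)^2
= 16 + 4 + 25 + 4
= 49

49


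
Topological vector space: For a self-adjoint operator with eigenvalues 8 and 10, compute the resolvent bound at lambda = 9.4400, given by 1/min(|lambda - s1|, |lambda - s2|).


dist(9.4400, {8, 10}) = min(|9.4400 - 8|, |9.4400 - 10|)
= min(1.4400, 0.5600) = 0.5600
Resolvent bound = 1/0.5600 = 1.7857

1.7857


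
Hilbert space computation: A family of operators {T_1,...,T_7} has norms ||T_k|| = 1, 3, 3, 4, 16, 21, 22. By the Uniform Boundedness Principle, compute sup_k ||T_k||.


By the Uniform Boundedness Principle, the supremum of norms is finite.
sup_k ||T_k|| = max(1, 3, 3, 4, 16, 21, 22) = 22

22


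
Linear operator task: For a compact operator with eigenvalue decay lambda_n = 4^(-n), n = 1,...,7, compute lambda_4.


The eigenvalue formula gives lambda_4 = 1/4^4
= 1/256
= 0.0039

0.0039


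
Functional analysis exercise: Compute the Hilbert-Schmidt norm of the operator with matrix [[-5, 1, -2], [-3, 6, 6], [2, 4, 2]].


The Hilbert-Schmidt norm is sqrt(sum of squares of all entries).
Sum of squares = (-5)^2 + 1^2 + (-2)^2 + (-3)^2 + 6^2 + 6^2 + 2^2 + 4^2 + 2^2
= 25 + 1 + 4 + 9 + 36 + 36 + 4 + 16 + 4 = 135
||T||_HS = sqrt(135) = 11.6190

11.6190


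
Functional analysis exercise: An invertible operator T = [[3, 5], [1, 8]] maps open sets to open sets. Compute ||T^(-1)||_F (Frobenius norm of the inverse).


det(T) = 3*8 - 5*1 = 19
T^(-1) = (1/19) * [[8, -5], [-1, 3]] = [[0.4211, -0.2632], [-0.0526, 0.1579]]
||T^(-1)||_F^2 = 0.4211^2 + (-0.2632)^2 + (-0.0526)^2 + 0.1579^2 = 0.2742
||T^(-1)||_F = sqrt(0.2742) = 0.5237

0.5237


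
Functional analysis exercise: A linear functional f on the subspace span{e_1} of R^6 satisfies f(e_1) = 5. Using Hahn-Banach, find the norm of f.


The norm of f is given by ||f|| = sup_{||x||=1} |f(x)|.
On span{e_1}, ||e_1|| = 1, so ||f|| = |f(e_1)| / ||e_1||
= |5| / 1 = 5.0000

5.0000


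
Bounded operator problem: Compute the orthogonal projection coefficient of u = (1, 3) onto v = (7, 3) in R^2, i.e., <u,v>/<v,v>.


Computing <u,v> = 1*7 + 3*3 = 16
Computing <v,v> = 7^2 + 3^2 = 58
Projection coefficient = 16/58 = 0.2759

0.2759


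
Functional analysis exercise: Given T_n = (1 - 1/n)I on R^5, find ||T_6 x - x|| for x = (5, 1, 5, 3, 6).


T_6 x - x = (1 - 1/6)x - x = -x/6
||x|| = sqrt(96) = 9.7980
||T_6 x - x|| = ||x||/6 = 9.7980/6 = 1.6330

1.6330


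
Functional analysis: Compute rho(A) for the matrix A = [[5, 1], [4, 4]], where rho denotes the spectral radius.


For a 2x2 matrix, eigenvalues satisfy lambda^2 - (trace)*lambda + det = 0
trace = 5 + 4 = 9
det = 5*4 - 1*4 = 16
discriminant = 9^2 - 4*(16) = 17
spectral radius = max |eigenvalue| = 6.5616

6.5616


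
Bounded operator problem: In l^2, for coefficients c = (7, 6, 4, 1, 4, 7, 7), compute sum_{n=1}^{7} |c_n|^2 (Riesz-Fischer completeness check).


sum |c_n|^2 = 7^2 + 6^2 + 4^2 + 1^2 + 4^2 + 7^2 + 7^2
= 49 + 36 + 16 + 1 + 16 + 49 + 49
= 216

216


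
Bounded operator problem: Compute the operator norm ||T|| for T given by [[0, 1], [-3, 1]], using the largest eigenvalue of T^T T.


A^T A = [[9, -3], [-3, 2]]
trace(A^T A) = 11, det(A^T A) = 9
discriminant = 11^2 - 4*9 = 85
Largest eigenvalue of A^T A = (trace + sqrt(disc))/2 = 10.1098
||T|| = sqrt(10.1098) = 3.1796

3.1796


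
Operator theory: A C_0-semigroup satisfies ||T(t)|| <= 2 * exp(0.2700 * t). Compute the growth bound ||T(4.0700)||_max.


||T(4.0700)|| <= 2 * exp(0.2700 * 4.0700)
= 2 * exp(1.0989)
= 2 * 3.0009
= 6.0017

6.0017


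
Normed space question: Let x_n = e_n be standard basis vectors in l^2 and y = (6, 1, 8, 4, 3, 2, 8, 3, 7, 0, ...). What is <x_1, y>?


x_1 = e_1 is the standard basis vector with 1 in position 1.
<x_1, y> = y_1 = 6
As n -> infinity, <x_n, y> -> 0, confirming weak convergence of (x_n) to 0.

6


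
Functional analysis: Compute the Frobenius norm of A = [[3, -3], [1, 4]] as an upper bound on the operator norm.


||A||_F^2 = sum a_ij^2
= 3^2 + (-3)^2 + 1^2 + 4^2
= 9 + 9 + 1 + 16 = 35
||A||_F = sqrt(35) = 5.9161

5.9161


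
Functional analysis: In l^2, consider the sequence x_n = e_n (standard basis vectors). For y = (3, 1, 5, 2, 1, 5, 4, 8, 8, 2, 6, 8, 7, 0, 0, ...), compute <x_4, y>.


x_4 = e_4 is the standard basis vector with 1 in position 4.
<x_4, y> = y_4 = 2
As n -> infinity, <x_n, y> -> 0, confirming weak convergence of (x_n) to 0.

2


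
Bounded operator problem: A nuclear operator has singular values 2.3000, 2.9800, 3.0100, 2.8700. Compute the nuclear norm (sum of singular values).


The nuclear norm is the sum of all singular values.
||T||_1 = 2.3000 + 2.9800 + 3.0100 + 2.8700
= 11.1600

11.1600


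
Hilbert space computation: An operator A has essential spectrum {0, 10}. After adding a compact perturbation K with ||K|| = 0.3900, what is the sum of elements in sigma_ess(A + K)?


By Weyl's theorem, the essential spectrum is invariant under compact perturbations.
sigma_ess(A + K) = sigma_ess(A) = {0, 10}
Sum = 0 + 10 = 10

10


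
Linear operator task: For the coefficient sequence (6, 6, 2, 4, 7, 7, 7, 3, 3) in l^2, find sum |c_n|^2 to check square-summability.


sum |c_n|^2 = 6^2 + 6^2 + 2^2 + 4^2 + 7^2 + 7^2 + 7^2 + 3^2 + 3^2
= 36 + 36 + 4 + 16 + 49 + 49 + 49 + 9 + 9
= 257

257


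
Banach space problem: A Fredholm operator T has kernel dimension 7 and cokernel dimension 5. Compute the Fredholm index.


The Fredholm index is defined as ind(T) = dim(ker T) - dim(coker T)
= 7 - 5
= 2

2


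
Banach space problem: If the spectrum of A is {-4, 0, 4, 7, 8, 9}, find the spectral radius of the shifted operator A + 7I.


Spectrum of A + 7I = {3, 7, 11, 14, 15, 16}
Spectral radius = max |lambda| over the shifted spectrum
= max(3, 7, 11, 14, 15, 16) = 16

16


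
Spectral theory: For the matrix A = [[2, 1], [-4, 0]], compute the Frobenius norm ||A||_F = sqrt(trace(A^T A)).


||A||_F^2 = sum a_ij^2
= 2^2 + 1^2 + (-4)^2 + 0^2
= 4 + 1 + 16 + 0 = 21
||A||_F = sqrt(21) = 4.5826

4.5826


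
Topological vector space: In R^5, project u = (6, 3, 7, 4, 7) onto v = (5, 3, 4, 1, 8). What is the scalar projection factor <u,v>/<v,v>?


Computing <u,v> = 6*5 + 3*3 + 7*4 + 4*1 + 7*8 = 127
Computing <v,v> = 5^2 + 3^2 + 4^2 + 1^2 + 8^2 = 115
Projection coefficient = 127/115 = 1.1043

1.1043


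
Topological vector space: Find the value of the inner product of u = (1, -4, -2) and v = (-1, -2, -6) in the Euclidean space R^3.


Computing the standard inner product <u, v> = sum u_i * v_i
= 1*-1 + -4*-2 + -2*-6
= -1 + 8 + 12
= 19

19


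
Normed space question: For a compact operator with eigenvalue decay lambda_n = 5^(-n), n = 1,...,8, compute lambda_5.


The eigenvalue formula gives lambda_5 = 1/5^5
= 1/3125
= 3.2000e-04

3.2000e-04


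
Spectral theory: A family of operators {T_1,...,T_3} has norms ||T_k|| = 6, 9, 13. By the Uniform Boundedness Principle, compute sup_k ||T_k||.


By the Uniform Boundedness Principle, the supremum of norms is finite.
sup_k ||T_k|| = max(6, 9, 13) = 13

13


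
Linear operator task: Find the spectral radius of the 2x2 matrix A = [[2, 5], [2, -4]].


For a 2x2 matrix, eigenvalues satisfy lambda^2 - (trace)*lambda + det = 0
trace = 2 + -4 = -2
det = 2*-4 - 5*2 = -18
discriminant = (-2)^2 - 4*(-18) = 76
spectral radius = max |eigenvalue| = 5.3589

5.3589


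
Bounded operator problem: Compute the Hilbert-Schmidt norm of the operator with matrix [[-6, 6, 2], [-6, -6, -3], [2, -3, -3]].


The Hilbert-Schmidt norm is sqrt(sum of squares of all entries).
Sum of squares = (-6)^2 + 6^2 + 2^2 + (-6)^2 + (-6)^2 + (-3)^2 + 2^2 + (-3)^2 + (-3)^2
= 36 + 36 + 4 + 36 + 36 + 9 + 4 + 9 + 9 = 179
||T||_HS = sqrt(179) = 13.3791

13.3791


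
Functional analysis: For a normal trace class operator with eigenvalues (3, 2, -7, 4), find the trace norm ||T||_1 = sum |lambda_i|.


For a normal operator, singular values equal |eigenvalues|.
Trace norm = sum |lambda_i| = 3 + 2 + 7 + 4
= 16

16


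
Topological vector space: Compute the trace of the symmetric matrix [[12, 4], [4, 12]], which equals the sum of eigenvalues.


For a self-adjoint (symmetric) matrix, the eigenvalues are real.
The sum of eigenvalues equals the trace of the matrix.
trace = 12 + 12 = 24

24


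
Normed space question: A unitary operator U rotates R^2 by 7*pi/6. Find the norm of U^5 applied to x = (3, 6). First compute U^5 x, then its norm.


U is a rotation by theta = 7*pi/6
U^5 = rotation by 5*theta = 35*pi/6 = 11*pi/6 (mod 2*pi)
cos(11*pi/6) = 0.8660, sin(11*pi/6) = -0.5000
U^5 x = (0.8660 * 3 - -0.5000 * 6, -0.5000 * 3 + 0.8660 * 6)
= (5.5981, 3.6962)
||U^5 x|| = sqrt(5.5981^2 + 3.6962^2) = sqrt(45.0000) = 6.7082

6.7082


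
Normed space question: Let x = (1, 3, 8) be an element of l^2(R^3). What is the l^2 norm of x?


The l^2 norm = (sum |x_i|^2)^(1/2)
Sum of 2th powers = 1 + 9 + 64 = 74
||x||_2 = (74)^(1/2) = 8.6023

8.6023


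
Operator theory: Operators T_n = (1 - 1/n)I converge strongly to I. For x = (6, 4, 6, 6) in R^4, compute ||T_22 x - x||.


T_22 x - x = (1 - 1/22)x - x = -x/22
||x|| = sqrt(124) = 11.1355
||T_22 x - x|| = ||x||/22 = 11.1355/22 = 0.5062

0.5062


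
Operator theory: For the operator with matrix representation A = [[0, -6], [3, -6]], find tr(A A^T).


trace(A * A^T) = sum of squares of all entries
= 0^2 + (-6)^2 + 3^2 + (-6)^2
= 0 + 36 + 9 + 36
= 81

81


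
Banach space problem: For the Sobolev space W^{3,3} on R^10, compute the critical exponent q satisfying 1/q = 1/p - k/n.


Using the Sobolev embedding formula: 1/q = 1/p - k/n
1/q = 1/3 - 3/10 = 1/30
q = 1/(1/30) = 30

30.0000


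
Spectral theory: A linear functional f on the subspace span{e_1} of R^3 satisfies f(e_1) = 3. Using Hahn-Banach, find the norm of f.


The norm of f is given by ||f|| = sup_{||x||=1} |f(x)|.
On span{e_1}, ||e_1|| = 1, so ||f|| = |f(e_1)| / ||e_1||
= |3| / 1 = 3.0000

3.0000


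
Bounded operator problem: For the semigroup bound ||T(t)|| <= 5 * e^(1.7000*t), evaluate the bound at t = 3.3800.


||T(3.3800)|| <= 5 * exp(1.7000 * 3.3800)
= 5 * exp(5.7460)
= 5 * 312.9364
= 1564.6820

1564.6820


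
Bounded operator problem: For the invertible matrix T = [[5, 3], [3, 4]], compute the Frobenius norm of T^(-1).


det(T) = 5*4 - 3*3 = 11
T^(-1) = (1/11) * [[4, -3], [-3, 5]] = [[0.3636, -0.2727], [-0.2727, 0.4545]]
||T^(-1)||_F^2 = 0.3636^2 + (-0.2727)^2 + (-0.2727)^2 + 0.4545^2 = 0.4876
||T^(-1)||_F = sqrt(0.4876) = 0.6983

0.6983


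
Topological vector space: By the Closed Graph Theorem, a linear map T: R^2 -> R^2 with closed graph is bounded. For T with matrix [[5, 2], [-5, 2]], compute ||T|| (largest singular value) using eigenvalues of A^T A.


A^T A = [[50, 0], [0, 8]]
trace(A^T A) = 58, det(A^T A) = 400
discriminant = 58^2 - 4*400 = 1764
Largest eigenvalue of A^T A = (trace + sqrt(disc))/2 = 50.0000
||T|| = sqrt(50.0000) = 7.0711

7.0711


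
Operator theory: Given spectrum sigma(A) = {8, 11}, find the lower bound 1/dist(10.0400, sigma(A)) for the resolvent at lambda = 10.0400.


dist(10.0400, {8, 11}) = min(|10.0400 - 8|, |10.0400 - 11|)
= min(2.0400, 0.9600) = 0.9600
Resolvent bound = 1/0.9600 = 1.0417

1.0417


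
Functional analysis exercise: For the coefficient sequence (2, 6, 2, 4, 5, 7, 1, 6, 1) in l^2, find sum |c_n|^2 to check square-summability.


sum |c_n|^2 = 2^2 + 6^2 + 2^2 + 4^2 + 5^2 + 7^2 + 1^2 + 6^2 + 1^2
= 4 + 36 + 4 + 16 + 25 + 49 + 1 + 36 + 1
= 172

172


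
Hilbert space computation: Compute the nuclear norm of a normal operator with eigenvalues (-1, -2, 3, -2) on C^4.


For a normal operator, singular values equal |eigenvalues|.
Trace norm = sum |lambda_i| = 1 + 2 + 3 + 2
= 8

8


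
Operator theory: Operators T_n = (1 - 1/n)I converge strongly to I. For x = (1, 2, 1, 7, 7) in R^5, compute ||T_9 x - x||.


T_9 x - x = (1 - 1/9)x - x = -x/9
||x|| = sqrt(104) = 10.1980
||T_9 x - x|| = ||x||/9 = 10.1980/9 = 1.1331

1.1331


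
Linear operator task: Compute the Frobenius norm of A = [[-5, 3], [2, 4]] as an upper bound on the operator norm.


||A||_F^2 = sum a_ij^2
= (-5)^2 + 3^2 + 2^2 + 4^2
= 25 + 9 + 4 + 16 = 54
||A||_F = sqrt(54) = 7.3485

7.3485


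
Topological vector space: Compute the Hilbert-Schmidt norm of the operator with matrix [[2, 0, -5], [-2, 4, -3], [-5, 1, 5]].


The Hilbert-Schmidt norm is sqrt(sum of squares of all entries).
Sum of squares = 2^2 + 0^2 + (-5)^2 + (-2)^2 + 4^2 + (-3)^2 + (-5)^2 + 1^2 + 5^2
= 4 + 0 + 25 + 4 + 16 + 9 + 25 + 1 + 25 = 109
||T||_HS = sqrt(109) = 10.4403

10.4403


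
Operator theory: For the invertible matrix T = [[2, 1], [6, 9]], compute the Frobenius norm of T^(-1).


det(T) = 2*9 - 1*6 = 12
T^(-1) = (1/12) * [[9, -1], [-6, 2]] = [[0.7500, -0.0833], [-0.5000, 0.1667]]
||T^(-1)||_F^2 = 0.7500^2 + (-0.0833)^2 + (-0.5000)^2 + 0.1667^2 = 0.8472
||T^(-1)||_F = sqrt(0.8472) = 0.9204

0.9204


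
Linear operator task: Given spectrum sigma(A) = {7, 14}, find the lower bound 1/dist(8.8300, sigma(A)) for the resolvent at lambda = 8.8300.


dist(8.8300, {7, 14}) = min(|8.8300 - 7|, |8.8300 - 14|)
= min(1.8300, 5.1700) = 1.8300
Resolvent bound = 1/1.8300 = 0.5464

0.5464


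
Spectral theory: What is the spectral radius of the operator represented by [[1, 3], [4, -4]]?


For a 2x2 matrix, eigenvalues satisfy lambda^2 - (trace)*lambda + det = 0
trace = 1 + -4 = -3
det = 1*-4 - 3*4 = -16
discriminant = (-3)^2 - 4*(-16) = 73
spectral radius = max |eigenvalue| = 5.7720

5.7720


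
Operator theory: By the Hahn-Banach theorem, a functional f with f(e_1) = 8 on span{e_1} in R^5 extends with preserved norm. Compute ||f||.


The norm of f is given by ||f|| = sup_{||x||=1} |f(x)|.
On span{e_1}, ||e_1|| = 1, so ||f|| = |f(e_1)| / ||e_1||
= |8| / 1 = 8.0000

8.0000


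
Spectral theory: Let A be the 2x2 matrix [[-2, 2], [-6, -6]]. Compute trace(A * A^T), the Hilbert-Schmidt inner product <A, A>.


trace(A * A^T) = sum of squares of all entries
= (-2)^2 + 2^2 + (-6)^2 + (-6)^2
= 4 + 4 + 36 + 36
= 80

80


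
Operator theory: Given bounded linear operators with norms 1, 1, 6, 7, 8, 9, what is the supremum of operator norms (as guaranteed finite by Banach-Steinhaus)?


By the Uniform Boundedness Principle, the supremum of norms is finite.
sup_k ||T_k|| = max(1, 1, 6, 7, 8, 9) = 9

9


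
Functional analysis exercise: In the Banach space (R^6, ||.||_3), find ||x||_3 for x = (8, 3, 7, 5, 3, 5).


The l^3 norm = (sum |x_i|^3)^(1/3)
Sum of 3th powers = 512 + 27 + 343 + 125 + 27 + 125 = 1159
||x||_3 = (1159)^(1/3) = 10.5042

10.5042


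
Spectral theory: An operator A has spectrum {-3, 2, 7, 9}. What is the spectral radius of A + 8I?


Spectrum of A + 8I = {5, 10, 15, 17}
Spectral radius = max |lambda| over the shifted spectrum
= max(5, 10, 15, 17) = 17

17


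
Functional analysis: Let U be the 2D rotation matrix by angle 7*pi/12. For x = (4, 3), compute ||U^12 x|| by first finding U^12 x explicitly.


U is a rotation by theta = 7*pi/12
U^12 = rotation by 12*theta = 84*pi/12 = 12*pi/12 (mod 2*pi)
cos(12*pi/12) = -1.0000, sin(12*pi/12) = 0.0000
U^12 x = (-1.0000 * 4 - 0.0000 * 3, 0.0000 * 4 + -1.0000 * 3)
= (-4.0000, -3.0000)
||U^12 x|| = sqrt((-4.0000)^2 + (-3.0000)^2) = sqrt(25.0000) = 5.0000

5.0000


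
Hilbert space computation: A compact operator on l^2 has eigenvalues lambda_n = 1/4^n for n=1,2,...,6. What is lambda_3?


The eigenvalue formula gives lambda_3 = 1/4^3
= 1/64
= 0.0156

0.0156


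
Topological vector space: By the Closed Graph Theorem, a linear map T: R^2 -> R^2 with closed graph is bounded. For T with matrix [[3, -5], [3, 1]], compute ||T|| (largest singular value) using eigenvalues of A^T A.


A^T A = [[18, -12], [-12, 26]]
trace(A^T A) = 44, det(A^T A) = 324
discriminant = 44^2 - 4*324 = 640
Largest eigenvalue of A^T A = (trace + sqrt(disc))/2 = 34.6491
||T|| = sqrt(34.6491) = 5.8863

5.8863


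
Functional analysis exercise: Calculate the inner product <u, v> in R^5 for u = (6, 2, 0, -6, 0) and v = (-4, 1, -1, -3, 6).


Computing the standard inner product <u, v> = sum u_i * v_i
= 6*-4 + 2*1 + 0*-1 + -6*-3 + 0*6
= -24 + 2 + 0 + 18 + 0
= -4

-4


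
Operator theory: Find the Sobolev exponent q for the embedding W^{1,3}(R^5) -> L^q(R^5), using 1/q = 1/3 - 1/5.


Using the Sobolev embedding formula: 1/q = 1/p - k/n
1/q = 1/3 - 1/5 = 2/15
q = 1/(2/15) = 15/2 = 7.5000

7.5000


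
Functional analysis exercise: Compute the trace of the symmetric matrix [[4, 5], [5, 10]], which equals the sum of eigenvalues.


For a self-adjoint (symmetric) matrix, the eigenvalues are real.
The sum of eigenvalues equals the trace of the matrix.
trace = 4 + 10 = 14

14


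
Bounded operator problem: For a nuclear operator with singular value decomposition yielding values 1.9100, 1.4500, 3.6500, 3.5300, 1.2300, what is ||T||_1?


The nuclear norm is the sum of all singular values.
||T||_1 = 1.9100 + 1.4500 + 3.6500 + 3.5300 + 1.2300
= 11.7700

11.7700


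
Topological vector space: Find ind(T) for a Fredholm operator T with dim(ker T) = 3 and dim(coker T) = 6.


The Fredholm index is defined as ind(T) = dim(ker T) - dim(coker T)
= 3 - 6
= -3

-3


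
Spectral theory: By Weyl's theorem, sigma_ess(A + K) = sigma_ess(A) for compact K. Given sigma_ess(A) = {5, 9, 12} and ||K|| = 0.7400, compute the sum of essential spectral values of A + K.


By Weyl's theorem, the essential spectrum is invariant under compact perturbations.
sigma_ess(A + K) = sigma_ess(A) = {5, 9, 12}
Sum = 5 + 9 + 12 = 26

26


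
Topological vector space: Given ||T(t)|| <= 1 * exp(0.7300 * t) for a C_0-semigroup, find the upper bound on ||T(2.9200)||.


||T(2.9200)|| <= 1 * exp(0.7300 * 2.9200)
= 1 * exp(2.1316)
= 1 * 8.4283
= 8.4283

8.4283


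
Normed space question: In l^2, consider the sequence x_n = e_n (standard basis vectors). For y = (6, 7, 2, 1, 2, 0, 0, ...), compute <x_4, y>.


x_4 = e_4 is the standard basis vector with 1 in position 4.
<x_4, y> = y_4 = 1
As n -> infinity, <x_n, y> -> 0, confirming weak convergence of (x_n) to 0.

1


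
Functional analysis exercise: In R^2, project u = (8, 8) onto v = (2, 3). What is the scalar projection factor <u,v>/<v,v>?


Computing <u,v> = 8*2 + 8*3 = 40
Computing <v,v> = 2^2 + 3^2 = 13
Projection coefficient = 40/13 = 3.0769

3.0769


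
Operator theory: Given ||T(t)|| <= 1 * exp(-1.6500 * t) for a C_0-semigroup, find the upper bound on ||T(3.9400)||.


||T(3.9400)|| <= 1 * exp(-1.6500 * 3.9400)
= 1 * exp(-6.5010)
= 1 * 0.0015
= 0.0015

0.0015


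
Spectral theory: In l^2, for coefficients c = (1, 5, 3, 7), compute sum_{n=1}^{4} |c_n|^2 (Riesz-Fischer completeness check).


sum |c_n|^2 = 1^2 + 5^2 + 3^2 + 7^2
= 1 + 25 + 9 + 49
= 84

84


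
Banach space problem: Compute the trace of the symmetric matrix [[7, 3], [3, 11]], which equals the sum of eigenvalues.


For a self-adjoint (symmetric) matrix, the eigenvalues are real.
The sum of eigenvalues equals the trace of the matrix.
trace = 7 + 11 = 18

18


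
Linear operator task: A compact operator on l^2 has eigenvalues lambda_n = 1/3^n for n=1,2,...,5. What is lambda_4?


The eigenvalue formula gives lambda_4 = 1/3^4
= 1/81
= 0.0123

0.0123


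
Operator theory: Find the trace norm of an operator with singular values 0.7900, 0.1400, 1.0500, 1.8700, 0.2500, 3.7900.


The nuclear norm is the sum of all singular values.
||T||_1 = 0.7900 + 0.1400 + 1.0500 + 1.8700 + 0.2500 + 3.7900
= 7.8900

7.8900


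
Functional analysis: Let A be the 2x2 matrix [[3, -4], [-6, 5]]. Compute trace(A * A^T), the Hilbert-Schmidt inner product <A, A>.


trace(A * A^T) = sum of squares of all entries
= 3^2 + (-4)^2 + (-6)^2 + 5^2
= 9 + 16 + 36 + 25
= 86

86


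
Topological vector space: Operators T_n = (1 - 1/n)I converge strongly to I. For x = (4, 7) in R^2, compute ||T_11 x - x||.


T_11 x - x = (1 - 1/11)x - x = -x/11
||x|| = sqrt(65) = 8.0623
||T_11 x - x|| = ||x||/11 = 8.0623/11 = 0.7329

0.7329


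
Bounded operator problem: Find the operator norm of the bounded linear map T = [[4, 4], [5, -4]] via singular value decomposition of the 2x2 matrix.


A^T A = [[41, -4], [-4, 32]]
trace(A^T A) = 73, det(A^T A) = 1296
discriminant = 73^2 - 4*1296 = 145
Largest eigenvalue of A^T A = (trace + sqrt(disc))/2 = 42.5208
||T|| = sqrt(42.5208) = 6.5208

6.5208


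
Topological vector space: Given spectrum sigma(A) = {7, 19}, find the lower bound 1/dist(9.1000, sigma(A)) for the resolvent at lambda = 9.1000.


dist(9.1000, {7, 19}) = min(|9.1000 - 7|, |9.1000 - 19|)
= min(2.1000, 9.9000) = 2.1000
Resolvent bound = 1/2.1000 = 0.4762

0.4762


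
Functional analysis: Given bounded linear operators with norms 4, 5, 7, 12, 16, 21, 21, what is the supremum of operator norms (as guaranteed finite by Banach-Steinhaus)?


By the Uniform Boundedness Principle, the supremum of norms is finite.
sup_k ||T_k|| = max(4, 5, 7, 12, 16, 21, 21) = 21

21


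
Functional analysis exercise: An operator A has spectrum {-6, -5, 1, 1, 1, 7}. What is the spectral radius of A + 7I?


Spectrum of A + 7I = {1, 2, 8, 8, 8, 14}
Spectral radius = max |lambda| over the shifted spectrum
= max(1, 2, 8, 8, 8, 14) = 14

14


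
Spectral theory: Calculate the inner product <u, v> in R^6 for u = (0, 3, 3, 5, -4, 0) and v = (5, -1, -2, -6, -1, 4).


Computing the standard inner product <u, v> = sum u_i * v_i
= 0*5 + 3*-1 + 3*-2 + 5*-6 + -4*-1 + 0*4
= 0 + -3 + -6 + -30 + 4 + 0
= -35

-35


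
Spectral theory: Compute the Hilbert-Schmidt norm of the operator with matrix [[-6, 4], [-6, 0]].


The Hilbert-Schmidt norm is sqrt(sum of squares of all entries).
Sum of squares = (-6)^2 + 4^2 + (-6)^2 + 0^2
= 36 + 16 + 36 + 0 = 88
||T||_HS = sqrt(88) = 9.3808

9.3808


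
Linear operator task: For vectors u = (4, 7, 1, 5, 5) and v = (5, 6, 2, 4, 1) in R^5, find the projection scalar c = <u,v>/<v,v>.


Computing <u,v> = 4*5 + 7*6 + 1*2 + 5*4 + 5*1 = 89
Computing <v,v> = 5^2 + 6^2 + 2^2 + 4^2 + 1^2 = 82
Projection coefficient = 89/82 = 1.0854

1.0854


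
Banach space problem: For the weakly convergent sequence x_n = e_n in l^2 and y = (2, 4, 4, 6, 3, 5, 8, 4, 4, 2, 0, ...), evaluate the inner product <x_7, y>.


x_7 = e_7 is the standard basis vector with 1 in position 7.
<x_7, y> = y_7 = 8
As n -> infinity, <x_n, y> -> 0, confirming weak convergence of (x_n) to 0.

8


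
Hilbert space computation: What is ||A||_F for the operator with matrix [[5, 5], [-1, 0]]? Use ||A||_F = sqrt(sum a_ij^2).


||A||_F^2 = sum a_ij^2
= 5^2 + 5^2 + (-1)^2 + 0^2
= 25 + 25 + 1 + 0 = 51
||A||_F = sqrt(51) = 7.1414

7.1414


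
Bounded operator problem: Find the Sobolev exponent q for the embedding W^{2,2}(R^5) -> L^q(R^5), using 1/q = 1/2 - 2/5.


Using the Sobolev embedding formula: 1/q = 1/p - k/n
1/q = 1/2 - 2/5 = 1/10
q = 1/(1/10) = 10

10.0000


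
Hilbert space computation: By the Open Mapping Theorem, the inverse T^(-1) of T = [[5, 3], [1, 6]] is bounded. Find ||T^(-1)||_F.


det(T) = 5*6 - 3*1 = 27
T^(-1) = (1/27) * [[6, -3], [-1, 5]] = [[0.2222, -0.1111], [-0.0370, 0.1852]]
||T^(-1)||_F^2 = 0.2222^2 + (-0.1111)^2 + (-0.0370)^2 + 0.1852^2 = 0.0974
||T^(-1)||_F = sqrt(0.0974) = 0.3121

0.3121


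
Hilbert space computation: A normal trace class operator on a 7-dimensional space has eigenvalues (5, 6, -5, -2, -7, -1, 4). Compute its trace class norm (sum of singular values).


For a normal operator, singular values equal |eigenvalues|.
Trace norm = sum |lambda_i| = 5 + 6 + 5 + 2 + 7 + 1 + 4
= 30

30


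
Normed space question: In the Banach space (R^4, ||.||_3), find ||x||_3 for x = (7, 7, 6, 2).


The l^3 norm = (sum |x_i|^3)^(1/3)
Sum of 3th powers = 343 + 343 + 216 + 8 = 910
||x||_3 = (910)^(1/3) = 9.6905

9.6905


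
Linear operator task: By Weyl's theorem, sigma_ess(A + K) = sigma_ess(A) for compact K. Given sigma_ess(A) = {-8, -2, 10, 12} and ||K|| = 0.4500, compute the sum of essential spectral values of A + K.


By Weyl's theorem, the essential spectrum is invariant under compact perturbations.
sigma_ess(A + K) = sigma_ess(A) = {-8, -2, 10, 12}
Sum = -8 + -2 + 10 + 12 = 12

12


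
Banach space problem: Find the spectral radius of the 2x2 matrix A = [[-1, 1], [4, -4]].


For a 2x2 matrix, eigenvalues satisfy lambda^2 - (trace)*lambda + det = 0
trace = -1 + -4 = -5
det = -1*-4 - 1*4 = 0
discriminant = (-5)^2 - 4*(0) = 25
spectral radius = max |eigenvalue| = 5.0000

5.0000


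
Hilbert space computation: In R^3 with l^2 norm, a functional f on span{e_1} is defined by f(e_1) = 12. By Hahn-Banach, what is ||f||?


The norm of f is given by ||f|| = sup_{||x||=1} |f(x)|.
On span{e_1}, ||e_1|| = 1, so ||f|| = |f(e_1)| / ||e_1||
= |12| / 1 = 12.0000

12.0000


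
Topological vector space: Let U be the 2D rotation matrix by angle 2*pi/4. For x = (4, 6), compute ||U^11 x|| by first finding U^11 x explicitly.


U is a rotation by theta = 2*pi/4
U^11 = rotation by 11*theta = 22*pi/4 = 6*pi/4 (mod 2*pi)
cos(6*pi/4) = 0.0000, sin(6*pi/4) = -1.0000
U^11 x = (0.0000 * 4 - -1.0000 * 6, -1.0000 * 4 + 0.0000 * 6)
= (6.0000, -4.0000)
||U^11 x|| = sqrt(6.0000^2 + (-4.0000)^2) = sqrt(52.0000) = 7.2111

7.2111


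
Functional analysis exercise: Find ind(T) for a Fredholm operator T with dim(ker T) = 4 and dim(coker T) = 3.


The Fredholm index is defined as ind(T) = dim(ker T) - dim(coker T)
= 4 - 3
= 1

1


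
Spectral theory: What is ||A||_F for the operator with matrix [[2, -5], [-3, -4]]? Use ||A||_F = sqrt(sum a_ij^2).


||A||_F^2 = sum a_ij^2
= 2^2 + (-5)^2 + (-3)^2 + (-4)^2
= 4 + 25 + 9 + 16 = 54
||A||_F = sqrt(54) = 7.3485

7.3485


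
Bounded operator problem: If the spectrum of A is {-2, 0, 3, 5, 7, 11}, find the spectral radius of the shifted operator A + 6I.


Spectrum of A + 6I = {4, 6, 9, 11, 13, 17}
Spectral radius = max |lambda| over the shifted spectrum
= max(4, 6, 9, 11, 13, 17) = 17

17


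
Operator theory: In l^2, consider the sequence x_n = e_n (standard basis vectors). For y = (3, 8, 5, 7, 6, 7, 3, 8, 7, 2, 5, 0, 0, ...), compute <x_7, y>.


x_7 = e_7 is the standard basis vector with 1 in position 7.
<x_7, y> = y_7 = 3
As n -> infinity, <x_n, y> -> 0, confirming weak convergence of (x_n) to 0.

3


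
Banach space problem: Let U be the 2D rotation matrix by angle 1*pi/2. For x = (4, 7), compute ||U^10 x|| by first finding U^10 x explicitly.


U is a rotation by theta = 1*pi/2
U^10 = rotation by 10*theta = 10*pi/2 = 2*pi/2 (mod 2*pi)
cos(2*pi/2) = -1.0000, sin(2*pi/2) = 0.0000
U^10 x = (-1.0000 * 4 - 0.0000 * 7, 0.0000 * 4 + -1.0000 * 7)
= (-4.0000, -7.0000)
||U^10 x|| = sqrt((-4.0000)^2 + (-7.0000)^2) = sqrt(65.0000) = 8.0623

8.0623


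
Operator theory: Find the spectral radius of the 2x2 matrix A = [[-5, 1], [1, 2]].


For a 2x2 matrix, eigenvalues satisfy lambda^2 - (trace)*lambda + det = 0
trace = -5 + 2 = -3
det = -5*2 - 1*1 = -11
discriminant = (-3)^2 - 4*(-11) = 53
spectral radius = max |eigenvalue| = 5.1401

5.1401


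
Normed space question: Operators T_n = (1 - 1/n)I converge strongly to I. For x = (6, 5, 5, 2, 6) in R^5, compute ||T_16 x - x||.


T_16 x - x = (1 - 1/16)x - x = -x/16
||x|| = sqrt(126) = 11.2250
||T_16 x - x|| = ||x||/16 = 11.2250/16 = 0.7016

0.7016


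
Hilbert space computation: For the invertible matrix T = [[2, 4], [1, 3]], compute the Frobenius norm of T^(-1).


det(T) = 2*3 - 4*1 = 2
T^(-1) = (1/2) * [[3, -4], [-1, 2]] = [[1.5000, -2.0000], [-0.5000, 1.0000]]
||T^(-1)||_F^2 = 1.5000^2 + (-2.0000)^2 + (-0.5000)^2 + 1.0000^2 = 7.5000
||T^(-1)||_F = sqrt(7.5000) = 2.7386

2.7386


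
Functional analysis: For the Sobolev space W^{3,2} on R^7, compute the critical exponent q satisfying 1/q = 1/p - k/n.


Using the Sobolev embedding formula: 1/q = 1/p - k/n
1/q = 1/2 - 3/7 = 1/14
q = 1/(1/14) = 14

14.0000


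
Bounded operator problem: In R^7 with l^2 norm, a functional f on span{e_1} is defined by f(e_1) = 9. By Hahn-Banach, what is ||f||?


The norm of f is given by ||f|| = sup_{||x||=1} |f(x)|.
On span{e_1}, ||e_1|| = 1, so ||f|| = |f(e_1)| / ||e_1||
= |9| / 1 = 9.0000

9.0000


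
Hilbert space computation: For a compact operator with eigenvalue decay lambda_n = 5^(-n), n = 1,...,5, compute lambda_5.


The eigenvalue formula gives lambda_5 = 1/5^5
= 1/3125
= 3.2000e-04

3.2000e-04


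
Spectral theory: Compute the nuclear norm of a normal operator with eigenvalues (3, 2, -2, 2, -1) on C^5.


For a normal operator, singular values equal |eigenvalues|.
Trace norm = sum |lambda_i| = 3 + 2 + 2 + 2 + 1
= 10

10


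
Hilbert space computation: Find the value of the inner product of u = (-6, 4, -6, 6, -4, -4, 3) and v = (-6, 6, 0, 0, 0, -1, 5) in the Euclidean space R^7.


Computing the standard inner product <u, v> = sum u_i * v_i
= -6*-6 + 4*6 + -6*0 + 6*0 + -4*0 + -4*-1 + 3*5
= 36 + 24 + 0 + 0 + 0 + 4 + 15
= 79

79


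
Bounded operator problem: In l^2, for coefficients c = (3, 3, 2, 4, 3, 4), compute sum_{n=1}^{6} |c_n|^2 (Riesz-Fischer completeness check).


sum |c_n|^2 = 3^2 + 3^2 + 2^2 + 4^2 + 3^2 + 4^2
= 9 + 9 + 4 + 16 + 9 + 16
= 63

63


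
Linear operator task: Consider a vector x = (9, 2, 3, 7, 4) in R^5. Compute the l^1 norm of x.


The l^1 norm equals the sum of absolute values of all components.
||x||_1 = 9 + 2 + 3 + 7 + 4
= 25

25.0000


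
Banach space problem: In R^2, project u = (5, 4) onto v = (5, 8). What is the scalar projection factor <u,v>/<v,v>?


Computing <u,v> = 5*5 + 4*8 = 57
Computing <v,v> = 5^2 + 8^2 = 89
Projection coefficient = 57/89 = 0.6404

0.6404


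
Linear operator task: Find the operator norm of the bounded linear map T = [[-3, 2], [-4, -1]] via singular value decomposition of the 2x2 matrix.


A^T A = [[25, -2], [-2, 5]]
trace(A^T A) = 30, det(A^T A) = 121
discriminant = 30^2 - 4*121 = 416
Largest eigenvalue of A^T A = (trace + sqrt(disc))/2 = 25.1980
||T|| = sqrt(25.1980) = 5.0198

5.0198
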